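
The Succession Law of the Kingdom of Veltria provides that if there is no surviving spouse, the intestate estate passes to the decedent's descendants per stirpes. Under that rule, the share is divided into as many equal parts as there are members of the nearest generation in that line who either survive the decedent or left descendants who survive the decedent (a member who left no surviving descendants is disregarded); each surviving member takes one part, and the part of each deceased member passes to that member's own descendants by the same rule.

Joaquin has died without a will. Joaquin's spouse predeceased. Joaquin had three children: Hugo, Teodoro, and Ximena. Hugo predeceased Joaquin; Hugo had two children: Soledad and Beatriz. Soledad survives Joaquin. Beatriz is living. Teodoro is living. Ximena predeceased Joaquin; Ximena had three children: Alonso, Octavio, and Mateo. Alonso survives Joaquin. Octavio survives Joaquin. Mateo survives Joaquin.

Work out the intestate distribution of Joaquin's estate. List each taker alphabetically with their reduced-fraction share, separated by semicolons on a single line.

Alonso 1/9; Beatriz 1/6; Mateo 1/9; Octavio 1/9; Soledad 1/6; Teodoro 1/3

There is no surviving spouse, so the entire estate passes to Joaquin's descendants per stirpes.
The estate is divided into 3 equal shares of 1/3 among Hugo, Teodoro, Ximena.
Hugo predeceased; the 1/3 allotted to Hugo's branch passes to Hugo's issue by representation.
The 1/3 is divided into 2 equal shares of 1/6 among Soledad, Beatriz.
Soledad is living and takes 1/6.
Beatriz is living and takes 1/6.
Teodoro is living and takes 1/3.
Ximena predeceased; the 1/3 allotted to Ximena's branch passes to Ximena's issue by representation.
The 1/3 is divided into 3 equal shares of 1/9 among Alonso, Octavio, Mateo.
Alonso is living and takes 1/9.
Octavio is living and takes 1/9.
Mateo is living and takes 1/9.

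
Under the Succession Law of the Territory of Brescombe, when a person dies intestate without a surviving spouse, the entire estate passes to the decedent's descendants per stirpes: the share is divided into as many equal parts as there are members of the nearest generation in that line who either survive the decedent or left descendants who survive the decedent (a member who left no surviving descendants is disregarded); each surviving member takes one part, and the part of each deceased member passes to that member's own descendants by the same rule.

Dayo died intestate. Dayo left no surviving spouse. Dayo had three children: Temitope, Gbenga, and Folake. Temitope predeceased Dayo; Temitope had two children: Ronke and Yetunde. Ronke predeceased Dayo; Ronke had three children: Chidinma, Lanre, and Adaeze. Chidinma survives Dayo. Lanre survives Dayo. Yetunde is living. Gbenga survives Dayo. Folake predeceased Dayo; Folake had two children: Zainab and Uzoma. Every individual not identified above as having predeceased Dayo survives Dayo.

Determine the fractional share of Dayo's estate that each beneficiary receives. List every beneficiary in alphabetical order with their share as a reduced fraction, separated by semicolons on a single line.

There is no surviving spouse, so the entire estate passes to Dayo's descendants per stirpes.
The estate is divided into 3 equal shares of 1/3 among Temitope, Gbenga, Folake.
Temitope predeceased; the 1/3 allotted to Temitope's branch passes to Temitope's issue by representation.
The 1/3 is divided into 2 equal shares of 1/6 among Ronke, Yetunde.
Ronke predeceased; the 1/6 allotted to Ronke's branch passes to Ronke's issue by representation.
The 1/6 is divided into 3 equal shares of 1/18 among Chidinma, Lanre, Adaeze.
Chidinma is living and takes 1/18.
Lanre is living and takes 1/18.
Adaeze is living and takes 1/18.
Yetunde is living and takes 1/6.
Gbenga is living and takes 1/3.
Folake predeceased; the 1/3 allotted to Folake's branch passes to Folake's issue by representation.
The 1/3 is divided into 2 equal shares of 1/6 among Zainab, Uzoma.
Zainab is living and takes 1/6.
Uzoma is living and takes 1/6.

Adaeze 1/18; Chidinma 1/18; Gbenga 1/3; Lanre 1/18; Uzoma 1/6; Yetunde 1/6; Zainab 1/6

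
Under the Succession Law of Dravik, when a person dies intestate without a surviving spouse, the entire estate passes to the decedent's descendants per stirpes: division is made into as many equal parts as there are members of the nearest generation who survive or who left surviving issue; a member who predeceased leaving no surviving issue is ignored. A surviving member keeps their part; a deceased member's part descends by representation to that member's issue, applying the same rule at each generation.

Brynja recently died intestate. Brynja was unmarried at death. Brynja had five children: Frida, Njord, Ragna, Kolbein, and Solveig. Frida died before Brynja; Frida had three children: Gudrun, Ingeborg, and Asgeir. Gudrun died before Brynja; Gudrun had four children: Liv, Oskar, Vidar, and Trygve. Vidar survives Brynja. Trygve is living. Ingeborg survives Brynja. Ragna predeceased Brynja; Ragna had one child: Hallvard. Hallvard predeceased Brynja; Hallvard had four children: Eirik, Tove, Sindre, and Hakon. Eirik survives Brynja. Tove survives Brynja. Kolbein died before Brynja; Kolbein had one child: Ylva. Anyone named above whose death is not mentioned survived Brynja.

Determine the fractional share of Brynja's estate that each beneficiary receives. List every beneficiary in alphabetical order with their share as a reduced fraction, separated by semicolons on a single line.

Asgeir 1/15; Eirik 1/20; Hakon 1/20; Ingeborg 1/15; Liv 1/60; Njord 1/5; Oskar 1/60; Sindre 1/20; Solveig 1/5; Tove 1/20; Trygve 1/60; Vidar 1/60; Ylva 1/5

There is no surviving spouse, so the entire estate passes to Brynja's descendants per stirpes.
The estate is divided into 5 equal shares of 1/5 among Frida, Njord, Ragna, Kolbein, Solveig.
Frida predeceased; the 1/5 allotted to Frida's branch passes to Frida's issue by representation.
The 1/5 is divided into 3 equal shares of 1/15 among Gudrun, Ingeborg, Asgeir.
Gudrun predeceased; the 1/15 allotted to Gudrun's branch passes to Gudrun's issue by representation.
The 1/15 is divided into 4 equal shares of 1/60 among Liv, Oskar, Vidar, Trygve.
Liv is living and takes 1/60.
Oskar is living and takes 1/60.
Vidar is living and takes 1/60.
Trygve is living and takes 1/60.
Ingeborg is living and takes 1/15.
Asgeir is living and takes 1/15.
Njord is living and takes 1/5.
Ragna predeceased; the 1/5 allotted to Ragna's branch passes to Ragna's issue by representation.
Hallvard's line is the sole branch at this level, so the full 1/5 passes to Hallvard's issue by representation.
The 1/5 is divided into 4 equal shares of 1/20 among Eirik, Tove, Sindre, Hakon.
Eirik is living and takes 1/20.
Tove is living and takes 1/20.
Sindre is living and takes 1/20.
Hakon is living and takes 1/20.
Kolbein predeceased; the 1/5 allotted to Kolbein's branch passes to Kolbein's issue by representation.
Ylva is the sole taker at this level and receives the full 1/5.
Solveig is living and takes 1/5.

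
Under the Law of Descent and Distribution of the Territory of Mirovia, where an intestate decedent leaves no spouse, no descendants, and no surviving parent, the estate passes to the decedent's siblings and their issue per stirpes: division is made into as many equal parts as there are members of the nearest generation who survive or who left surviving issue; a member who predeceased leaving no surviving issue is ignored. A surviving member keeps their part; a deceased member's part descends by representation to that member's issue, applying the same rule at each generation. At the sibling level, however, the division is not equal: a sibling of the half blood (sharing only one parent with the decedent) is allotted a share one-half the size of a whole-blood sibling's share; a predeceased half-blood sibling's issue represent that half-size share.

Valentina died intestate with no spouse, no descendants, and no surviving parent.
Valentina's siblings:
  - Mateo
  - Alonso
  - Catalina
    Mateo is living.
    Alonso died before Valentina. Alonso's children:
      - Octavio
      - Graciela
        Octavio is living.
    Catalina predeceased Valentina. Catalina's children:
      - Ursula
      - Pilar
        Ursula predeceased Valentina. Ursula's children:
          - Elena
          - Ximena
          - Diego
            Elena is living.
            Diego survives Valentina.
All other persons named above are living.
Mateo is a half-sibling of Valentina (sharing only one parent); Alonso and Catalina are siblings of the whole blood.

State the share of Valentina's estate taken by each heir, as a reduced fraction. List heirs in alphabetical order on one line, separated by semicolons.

No spouse, descendants, or parent survives, so the estate passes to Valentina's siblings per stirpes.
Half-blood siblings count for one-half the weight of whole-blood siblings at the initial division.
Dividing 1 in proportion to weights (total weight 5/2): Mateo (weight 1/2) → 1/5; Alonso (weight 1) → 2/5; Catalina (weight 1) → 2/5.
Mateo is living and takes 1/5.
Alonso predeceased; the 2/5 allotted to Alonso's branch passes to Alonso's issue by representation.
The 2/5 is divided into 2 equal shares of 1/5 among Octavio, Graciela.
Octavio is living and takes 1/5.
Graciela is living and takes 1/5.
Catalina predeceased; the 2/5 allotted to Catalina's branch passes to Catalina's issue by representation.
The 2/5 is divided into 2 equal shares of 1/5 among Ursula, Pilar.
Ursula predeceased; the 1/5 allotted to Ursula's branch passes to Ursula's issue by representation.
The 1/5 is divided into 3 equal shares of 1/15 among Elena, Ximena, Diego.
Elena is living and takes 1/15.
Ximena is living and takes 1/15.
Diego is living and takes 1/15.
Pilar is living and takes 1/5.

Diego 1/15; Elena 1/15; Graciela 1/5; Mateo 1/5; Octavio 1/5; Pilar 1/5; Ximena 1/15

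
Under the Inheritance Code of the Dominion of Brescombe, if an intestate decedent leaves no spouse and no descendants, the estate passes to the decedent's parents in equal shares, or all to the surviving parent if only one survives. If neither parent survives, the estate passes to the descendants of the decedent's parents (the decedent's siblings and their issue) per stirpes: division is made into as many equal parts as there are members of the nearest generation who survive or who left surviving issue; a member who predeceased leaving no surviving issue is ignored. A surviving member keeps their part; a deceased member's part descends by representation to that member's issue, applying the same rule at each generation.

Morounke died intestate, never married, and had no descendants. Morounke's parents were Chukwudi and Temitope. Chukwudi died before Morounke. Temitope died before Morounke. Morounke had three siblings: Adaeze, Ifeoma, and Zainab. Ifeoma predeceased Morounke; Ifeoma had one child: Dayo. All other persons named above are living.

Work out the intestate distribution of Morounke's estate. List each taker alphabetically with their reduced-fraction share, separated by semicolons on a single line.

Neither parent survives and there are no descendants, so the estate passes to Morounke's siblings and their issue per stirpes.
The estate is divided into 3 equal shares of 1/3 among Adaeze, Ifeoma, Zainab.
Adaeze is living and takes 1/3.
Ifeoma predeceased; the 1/3 allotted to Ifeoma's branch passes to Ifeoma's issue by representation.
Dayo is the sole taker at this level and receives the full 1/3.
Zainab is living and takes 1/3.

Adaeze 1/3; Dayo 1/3; Zainab 1/3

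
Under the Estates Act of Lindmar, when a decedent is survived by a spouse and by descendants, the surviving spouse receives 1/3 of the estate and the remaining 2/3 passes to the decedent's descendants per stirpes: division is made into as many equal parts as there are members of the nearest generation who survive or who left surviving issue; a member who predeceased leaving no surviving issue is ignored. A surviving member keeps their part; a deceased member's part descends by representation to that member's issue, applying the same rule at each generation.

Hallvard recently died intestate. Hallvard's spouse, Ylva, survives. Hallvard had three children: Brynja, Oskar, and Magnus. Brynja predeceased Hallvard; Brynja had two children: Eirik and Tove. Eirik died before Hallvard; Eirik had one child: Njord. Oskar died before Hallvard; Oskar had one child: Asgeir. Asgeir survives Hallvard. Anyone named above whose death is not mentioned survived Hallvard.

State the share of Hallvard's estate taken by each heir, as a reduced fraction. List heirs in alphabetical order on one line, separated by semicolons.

Ylva, as surviving spouse, takes 1/3.
The remaining 2/3 passes to Hallvard's descendants per stirpes.
The 2/3 is divided into 3 equal shares of 2/9 among Brynja, Oskar, Magnus.
Brynja predeceased; the 2/9 allotted to Brynja's branch passes to Brynja's issue by representation.
The 2/9 is divided into 2 equal shares of 1/9 among Eirik, Tove.
Eirik predeceased; the 1/9 allotted to Eirik's branch passes to Eirik's issue by representation.
Njord is the sole taker at this level and receives the full 1/9.
Tove is living and takes 1/9.
Oskar predeceased; the 2/9 allotted to Oskar's branch passes to Oskar's issue by representation.
Asgeir is the sole taker at this level and receives the full 2/9.
Magnus is living and takes 2/9.

Asgeir 2/9; Magnus 2/9; Njord 1/9; Tove 1/9; Ylva 1/3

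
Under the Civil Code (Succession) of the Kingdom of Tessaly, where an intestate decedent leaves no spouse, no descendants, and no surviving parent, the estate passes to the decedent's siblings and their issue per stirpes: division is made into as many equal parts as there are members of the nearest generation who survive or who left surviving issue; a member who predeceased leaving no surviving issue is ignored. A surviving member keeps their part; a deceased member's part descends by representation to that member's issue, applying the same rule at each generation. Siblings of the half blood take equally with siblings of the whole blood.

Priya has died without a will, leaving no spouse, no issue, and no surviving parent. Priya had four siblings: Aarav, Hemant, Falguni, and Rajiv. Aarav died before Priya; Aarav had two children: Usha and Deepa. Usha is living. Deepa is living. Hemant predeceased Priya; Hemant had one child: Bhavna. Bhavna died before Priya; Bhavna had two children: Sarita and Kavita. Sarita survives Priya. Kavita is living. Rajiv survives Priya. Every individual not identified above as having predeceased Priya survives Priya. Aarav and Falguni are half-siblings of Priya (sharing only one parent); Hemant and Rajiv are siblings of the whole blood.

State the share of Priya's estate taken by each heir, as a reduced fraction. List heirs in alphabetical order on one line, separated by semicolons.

No spouse, descendants, or parent survives, so the estate passes to Priya's siblings per stirpes.
Half-blood and whole-blood siblings take equally under the stated rule.
The estate is divided into 4 equal shares of 1/4 among Aarav, Hemant, Falguni, Rajiv.
Aarav predeceased; the 1/4 allotted to Aarav's branch passes to Aarav's issue by representation.
The 1/4 is divided into 2 equal shares of 1/8 among Usha, Deepa.
Usha is living and takes 1/8.
Deepa is living and takes 1/8.
Hemant predeceased; the 1/4 allotted to Hemant's branch passes to Hemant's issue by representation.
Bhavna's line is the sole branch at this level, so the full 1/4 passes to Bhavna's issue by representation.
The 1/4 is divided into 2 equal shares of 1/8 among Sarita, Kavita.
Sarita is living and takes 1/8.
Kavita is living and takes 1/8.
Falguni is living and takes 1/4.
Rajiv is living and takes 1/4.

Deepa 1/8; Falguni 1/4; Kavita 1/8; Rajiv 1/4; Sarita 1/8; Usha 1/8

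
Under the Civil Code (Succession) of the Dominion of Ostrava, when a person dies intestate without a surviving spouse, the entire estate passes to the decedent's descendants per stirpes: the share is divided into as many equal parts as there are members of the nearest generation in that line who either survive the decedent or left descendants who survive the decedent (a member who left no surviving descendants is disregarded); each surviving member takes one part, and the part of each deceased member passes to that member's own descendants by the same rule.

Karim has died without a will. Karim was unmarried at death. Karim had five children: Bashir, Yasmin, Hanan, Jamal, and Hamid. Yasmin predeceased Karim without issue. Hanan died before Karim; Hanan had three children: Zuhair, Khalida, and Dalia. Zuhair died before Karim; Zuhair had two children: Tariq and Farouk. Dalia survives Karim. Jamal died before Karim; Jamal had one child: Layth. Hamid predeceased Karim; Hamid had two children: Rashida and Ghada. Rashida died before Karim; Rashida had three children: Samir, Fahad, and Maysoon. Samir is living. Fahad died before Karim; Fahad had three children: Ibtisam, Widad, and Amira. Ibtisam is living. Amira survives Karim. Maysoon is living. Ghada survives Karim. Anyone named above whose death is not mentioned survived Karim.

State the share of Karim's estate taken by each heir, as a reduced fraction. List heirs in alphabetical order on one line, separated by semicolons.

There is no surviving spouse, so the entire estate passes to Karim's descendants per stirpes.
Yasmin left no surviving issue, so that branch lapses and is disregarded.
The estate is divided into 4 equal shares of 1/4 among Bashir, Hanan, Jamal, Hamid.
Bashir is living and takes 1/4.
Hanan predeceased; the 1/4 allotted to Hanan's branch passes to Hanan's issue by representation.
The 1/4 is divided into 3 equal shares of 1/12 among Zuhair, Khalida, Dalia.
Zuhair predeceased; the 1/12 allotted to Zuhair's branch passes to Zuhair's issue by representation.
The 1/12 is divided into 2 equal shares of 1/24 among Tariq, Farouk.
Tariq is living and takes 1/24.
Farouk is living and takes 1/24.
Khalida is living and takes 1/12.
Dalia is living and takes 1/12.
Jamal predeceased; the 1/4 allotted to Jamal's branch passes to Jamal's issue by representation.
Layth is the sole taker at this level and receives the full 1/4.
Hamid predeceased; the 1/4 allotted to Hamid's branch passes to Hamid's issue by representation.
The 1/4 is divided into 2 equal shares of 1/8 among Rashida, Ghada.
Rashida predeceased; the 1/8 allotted to Rashida's branch passes to Rashida's issue by representation.
The 1/8 is divided into 3 equal shares of 1/24 among Samir, Fahad, Maysoon.
Samir is living and takes 1/24.
Fahad predeceased; the 1/24 allotted to Fahad's branch passes to Fahad's issue by representation.
The 1/24 is divided into 3 equal shares of 1/72 among Ibtisam, Widad, Amira.
Ibtisam is living and takes 1/72.
Widad is living and takes 1/72.
Amira is living and takes 1/72.
Maysoon is living and takes 1/24.
Ghada is living and takes 1/8.

Amira 1/72; Bashir 1/4; Dalia 1/12; Farouk 1/24; Ghada 1/8; Ibtisam 1/72; Khalida 1/12; Layth 1/4; Maysoon 1/24; Samir 1/24; Tariq 1/24; Widad 1/72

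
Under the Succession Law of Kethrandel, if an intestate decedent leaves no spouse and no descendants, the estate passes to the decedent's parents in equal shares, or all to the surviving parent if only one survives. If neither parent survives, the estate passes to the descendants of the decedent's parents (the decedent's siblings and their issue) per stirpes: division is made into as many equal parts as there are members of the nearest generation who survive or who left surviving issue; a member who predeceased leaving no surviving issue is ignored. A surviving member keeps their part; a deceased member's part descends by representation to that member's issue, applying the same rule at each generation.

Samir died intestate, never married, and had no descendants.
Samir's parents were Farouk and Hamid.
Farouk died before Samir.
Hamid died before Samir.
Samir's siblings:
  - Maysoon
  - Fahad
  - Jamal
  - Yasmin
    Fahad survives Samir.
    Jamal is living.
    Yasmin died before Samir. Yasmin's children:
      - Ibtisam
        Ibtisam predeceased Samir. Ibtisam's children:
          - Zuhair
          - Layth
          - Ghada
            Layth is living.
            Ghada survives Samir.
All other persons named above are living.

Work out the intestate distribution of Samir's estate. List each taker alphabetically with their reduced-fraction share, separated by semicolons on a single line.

Fahad 1/4; Ghada 1/12; Jamal 1/4; Layth 1/12; Maysoon 1/4; Zuhair 1/12

Neither parent survives and there are no descendants, so the estate passes to Samir's siblings and their issue per stirpes.
The estate is divided into 4 equal shares of 1/4 among Maysoon, Fahad, Jamal, Yasmin.
Maysoon is living and takes 1/4.
Fahad is living and takes 1/4.
Jamal is living and takes 1/4.
Yasmin predeceased; the 1/4 allotted to Yasmin's branch passes to Yasmin's issue by representation.
Ibtisam's line is the sole branch at this level, so the full 1/4 passes to Ibtisam's issue by representation.
The 1/4 is divided into 3 equal shares of 1/12 among Zuhair, Layth, Ghada.
Zuhair is living and takes 1/12.
Layth is living and takes 1/12.
Ghada is living and takes 1/12.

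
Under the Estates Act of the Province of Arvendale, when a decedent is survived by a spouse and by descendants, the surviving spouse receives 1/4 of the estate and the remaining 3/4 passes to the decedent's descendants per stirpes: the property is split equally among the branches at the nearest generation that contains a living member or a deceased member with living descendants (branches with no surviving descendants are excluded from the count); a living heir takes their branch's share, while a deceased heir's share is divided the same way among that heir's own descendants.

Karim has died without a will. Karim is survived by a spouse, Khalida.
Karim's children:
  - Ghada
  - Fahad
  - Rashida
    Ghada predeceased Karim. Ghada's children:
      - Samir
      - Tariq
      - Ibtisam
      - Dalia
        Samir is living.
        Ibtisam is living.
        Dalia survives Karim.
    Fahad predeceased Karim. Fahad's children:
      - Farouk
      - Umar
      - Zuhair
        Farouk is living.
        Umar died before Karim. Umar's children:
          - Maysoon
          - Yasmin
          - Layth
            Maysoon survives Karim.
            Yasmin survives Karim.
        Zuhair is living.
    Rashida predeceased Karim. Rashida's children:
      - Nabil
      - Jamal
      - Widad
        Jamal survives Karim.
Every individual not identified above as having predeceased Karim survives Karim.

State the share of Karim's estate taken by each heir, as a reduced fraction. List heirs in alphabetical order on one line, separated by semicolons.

Khalida, as surviving spouse, takes 1/4.
The remaining 3/4 passes to Karim's descendants per stirpes.
The 3/4 is divided into 3 equal shares of 1/4 among Ghada, Fahad, Rashida.
Ghada predeceased; the 1/4 allotted to Ghada's branch passes to Ghada's issue by representation.
The 1/4 is divided into 4 equal shares of 1/16 among Samir, Tariq, Ibtisam, Dalia.
Samir is living and takes 1/16.
Tariq is living and takes 1/16.
Ibtisam is living and takes 1/16.
Dalia is living and takes 1/16.
Fahad predeceased; the 1/4 allotted to Fahad's branch passes to Fahad's issue by representation.
The 1/4 is divided into 3 equal shares of 1/12 among Farouk, Umar, Zuhair.
Farouk is living and takes 1/12.
Umar predeceased; the 1/12 allotted to Umar's branch passes to Umar's issue by representation.
The 1/12 is divided into 3 equal shares of 1/36 among Maysoon, Yasmin, Layth.
Maysoon is living and takes 1/36.
Yasmin is living and takes 1/36.
Layth is living and takes 1/36.
Zuhair is living and takes 1/12.
Rashida predeceased; the 1/4 allotted to Rashida's branch passes to Rashida's issue by representation.
The 1/4 is divided into 3 equal shares of 1/12 among Nabil, Jamal, Widad.
Nabil is living and takes 1/12.
Jamal is living and takes 1/12.
Widad is living and takes 1/12.

Dalia 1/16; Farouk 1/12; Ibtisam 1/16; Jamal 1/12; Khalida 1/4; Layth 1/36; Maysoon 1/36; Nabil 1/12; Samir 1/16; Tariq 1/16; Widad 1/12; Yasmin 1/36; Zuhair 1/12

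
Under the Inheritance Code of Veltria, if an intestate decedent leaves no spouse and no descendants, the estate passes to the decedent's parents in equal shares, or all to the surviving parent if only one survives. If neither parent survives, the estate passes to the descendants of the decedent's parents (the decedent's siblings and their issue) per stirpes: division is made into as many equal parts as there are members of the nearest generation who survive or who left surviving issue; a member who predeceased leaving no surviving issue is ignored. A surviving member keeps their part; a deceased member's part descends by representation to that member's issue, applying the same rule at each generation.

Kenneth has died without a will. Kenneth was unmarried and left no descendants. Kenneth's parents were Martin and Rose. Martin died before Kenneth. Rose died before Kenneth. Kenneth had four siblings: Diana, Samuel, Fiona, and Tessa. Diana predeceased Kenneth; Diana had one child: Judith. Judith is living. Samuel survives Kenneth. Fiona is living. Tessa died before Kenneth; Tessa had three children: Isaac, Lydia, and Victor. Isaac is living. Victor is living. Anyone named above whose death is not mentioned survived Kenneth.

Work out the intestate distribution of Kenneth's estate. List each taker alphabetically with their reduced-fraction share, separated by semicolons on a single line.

Neither parent survives and there are no descendants, so the estate passes to Kenneth's siblings and their issue per stirpes.
The estate is divided into 4 equal shares of 1/4 among Diana, Samuel, Fiona, Tessa.
Diana predeceased; the 1/4 allotted to Diana's branch passes to Diana's issue by representation.
Judith is the sole taker at this level and receives the full 1/4.
Samuel is living and takes 1/4.
Fiona is living and takes 1/4.
Tessa predeceased; the 1/4 allotted to Tessa's branch passes to Tessa's issue by representation.
The 1/4 is divided into 3 equal shares of 1/12 among Isaac, Lydia, Victor.
Isaac is living and takes 1/12.
Lydia is living and takes 1/12.
Victor is living and takes 1/12.

Fiona 1/4; Isaac 1/12; Judith 1/4; Lydia 1/12; Samuel 1/4; Victor 1/12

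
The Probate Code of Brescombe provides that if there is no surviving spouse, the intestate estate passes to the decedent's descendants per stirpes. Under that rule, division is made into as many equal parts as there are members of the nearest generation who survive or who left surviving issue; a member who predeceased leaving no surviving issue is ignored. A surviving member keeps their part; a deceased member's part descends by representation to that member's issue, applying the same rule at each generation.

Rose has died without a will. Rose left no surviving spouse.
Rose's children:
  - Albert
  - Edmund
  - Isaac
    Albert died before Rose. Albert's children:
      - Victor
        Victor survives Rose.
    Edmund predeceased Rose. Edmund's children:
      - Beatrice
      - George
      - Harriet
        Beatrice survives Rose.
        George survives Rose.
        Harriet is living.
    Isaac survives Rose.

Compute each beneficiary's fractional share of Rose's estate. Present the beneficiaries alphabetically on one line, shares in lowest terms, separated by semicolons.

Beatrice 1/9; George 1/9; Harriet 1/9; Isaac 1/3; Victor 1/3

There is no surviving spouse, so the entire estate passes to Rose's descendants per stirpes.
The estate is divided into 3 equal shares of 1/3 among Albert, Edmund, Isaac.
Albert predeceased; the 1/3 allotted to Albert's branch passes to Albert's issue by representation.
Victor is the sole taker at this level and receives the full 1/3.
Edmund predeceased; the 1/3 allotted to Edmund's branch passes to Edmund's issue by representation.
The 1/3 is divided into 3 equal shares of 1/9 among Beatrice, George, Harriet.
Beatrice is living and takes 1/9.
George is living and takes 1/9.
Harriet is living and takes 1/9.
Isaac is living and takes 1/3.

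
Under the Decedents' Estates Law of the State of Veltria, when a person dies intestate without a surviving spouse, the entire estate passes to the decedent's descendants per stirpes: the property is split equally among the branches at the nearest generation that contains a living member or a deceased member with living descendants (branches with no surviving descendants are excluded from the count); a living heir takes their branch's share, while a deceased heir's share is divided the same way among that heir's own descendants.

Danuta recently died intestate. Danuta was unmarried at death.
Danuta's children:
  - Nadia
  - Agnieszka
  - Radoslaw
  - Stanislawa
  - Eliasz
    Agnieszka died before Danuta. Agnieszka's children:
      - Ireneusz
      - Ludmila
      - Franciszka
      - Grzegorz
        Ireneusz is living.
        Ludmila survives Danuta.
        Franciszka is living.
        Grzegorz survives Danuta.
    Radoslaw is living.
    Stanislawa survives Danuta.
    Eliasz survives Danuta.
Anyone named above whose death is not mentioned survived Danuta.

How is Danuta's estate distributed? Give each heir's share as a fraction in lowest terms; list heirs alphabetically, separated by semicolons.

Eliasz 1/5; Franciszka 1/20; Grzegorz 1/20; Ireneusz 1/20; Ludmila 1/20; Nadia 1/5; Radoslaw 1/5; Stanislawa 1/5

There is no surviving spouse, so the entire estate passes to Danuta's descendants per stirpes.
The estate is divided into 5 equal shares of 1/5 among Nadia, Agnieszka, Radoslaw, Stanislawa, Eliasz.
Nadia is living and takes 1/5.
Agnieszka predeceased; the 1/5 allotted to Agnieszka's branch passes to Agnieszka's issue by representation.
The 1/5 is divided into 4 equal shares of 1/20 among Ireneusz, Ludmila, Franciszka, Grzegorz.
Ireneusz is living and takes 1/20.
Ludmila is living and takes 1/20.
Franciszka is living and takes 1/20.
Grzegorz is living and takes 1/20.
Radoslaw is living and takes 1/5.
Stanislawa is living and takes 1/5.
Eliasz is living and takes 1/5.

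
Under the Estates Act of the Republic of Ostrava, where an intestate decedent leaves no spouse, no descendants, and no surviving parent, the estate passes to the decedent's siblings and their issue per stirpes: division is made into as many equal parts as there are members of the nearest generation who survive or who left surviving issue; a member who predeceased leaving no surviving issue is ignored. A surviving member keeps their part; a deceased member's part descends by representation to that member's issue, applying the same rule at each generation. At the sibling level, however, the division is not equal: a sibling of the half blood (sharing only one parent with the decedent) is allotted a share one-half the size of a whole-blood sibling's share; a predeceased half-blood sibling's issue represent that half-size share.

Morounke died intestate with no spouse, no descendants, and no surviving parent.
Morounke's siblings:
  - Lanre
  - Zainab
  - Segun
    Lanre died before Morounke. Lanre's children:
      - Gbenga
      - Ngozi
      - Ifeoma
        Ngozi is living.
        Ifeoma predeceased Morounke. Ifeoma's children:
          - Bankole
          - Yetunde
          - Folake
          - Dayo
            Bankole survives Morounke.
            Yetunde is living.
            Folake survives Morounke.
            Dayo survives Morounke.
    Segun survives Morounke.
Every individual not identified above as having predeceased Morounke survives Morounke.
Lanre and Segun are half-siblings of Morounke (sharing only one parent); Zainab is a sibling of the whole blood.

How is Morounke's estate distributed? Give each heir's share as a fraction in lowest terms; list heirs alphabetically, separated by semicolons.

No spouse, descendants, or parent survives, so the estate passes to Morounke's siblings per stirpes.
Half-blood siblings count for one-half the weight of whole-blood siblings at the initial division.
Dividing 1 in proportion to weights (total weight 2): Lanre (weight 1/2) → 1/4; Zainab (weight 1) → 1/2; Segun (weight 1/2) → 1/4.
Lanre predeceased; the 1/4 allotted to Lanre's branch passes to Lanre's issue by representation.
The 1/4 is divided into 3 equal shares of 1/12 among Gbenga, Ngozi, Ifeoma.
Gbenga is living and takes 1/12.
Ngozi is living and takes 1/12.
Ifeoma predeceased; the 1/12 allotted to Ifeoma's branch passes to Ifeoma's issue by representation.
The 1/12 is divided into 4 equal shares of 1/48 among Bankole, Yetunde, Folake, Dayo.
Bankole is living and takes 1/48.
Yetunde is living and takes 1/48.
Folake is living and takes 1/48.
Dayo is living and takes 1/48.
Zainab is living and takes 1/2.
Segun is living and takes 1/4.

Bankole 1/48; Dayo 1/48; Folake 1/48; Gbenga 1/12; Ngozi 1/12; Segun 1/4; Yetunde 1/48; Zainab 1/2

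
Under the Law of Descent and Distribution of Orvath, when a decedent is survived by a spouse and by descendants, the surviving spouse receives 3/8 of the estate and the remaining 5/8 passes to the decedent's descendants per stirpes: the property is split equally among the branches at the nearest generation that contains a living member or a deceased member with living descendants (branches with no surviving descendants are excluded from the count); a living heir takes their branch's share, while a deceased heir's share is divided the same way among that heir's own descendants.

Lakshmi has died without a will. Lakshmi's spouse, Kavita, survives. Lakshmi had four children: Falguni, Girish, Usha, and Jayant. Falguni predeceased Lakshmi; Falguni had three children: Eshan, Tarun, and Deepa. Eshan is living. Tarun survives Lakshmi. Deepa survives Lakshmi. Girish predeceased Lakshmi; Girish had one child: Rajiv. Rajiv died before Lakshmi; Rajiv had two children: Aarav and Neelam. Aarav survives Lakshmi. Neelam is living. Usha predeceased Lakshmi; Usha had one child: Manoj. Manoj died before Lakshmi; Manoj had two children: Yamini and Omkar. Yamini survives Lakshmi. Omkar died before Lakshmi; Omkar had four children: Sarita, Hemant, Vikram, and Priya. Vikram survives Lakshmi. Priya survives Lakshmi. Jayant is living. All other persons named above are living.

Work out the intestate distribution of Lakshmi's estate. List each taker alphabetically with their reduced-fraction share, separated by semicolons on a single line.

Aarav 5/64; Deepa 5/96; Eshan 5/96; Hemant 5/256; Jayant 5/32; Kavita 3/8; Neelam 5/64; Priya 5/256; Sarita 5/256; Tarun 5/96; Vikram 5/256; Yamini 5/64

Kavita, as surviving spouse, takes 3/8.
The remaining 5/8 passes to Lakshmi's descendants per stirpes.
The 5/8 is divided into 4 equal shares of 5/32 among Falguni, Girish, Usha, Jayant.
Falguni predeceased; the 5/32 allotted to Falguni's branch passes to Falguni's issue by representation.
The 5/32 is divided into 3 equal shares of 5/96 among Eshan, Tarun, Deepa.
Eshan is living and takes 5/96.
Tarun is living and takes 5/96.
Deepa is living and takes 5/96.
Girish predeceased; the 5/32 allotted to Girish's branch passes to Girish's issue by representation.
Rajiv's line is the sole branch at this level, so the full 5/32 passes to Rajiv's issue by representation.
The 5/32 is divided into 2 equal shares of 5/64 among Aarav, Neelam.
Aarav is living and takes 5/64.
Neelam is living and takes 5/64.
Usha predeceased; the 5/32 allotted to Usha's branch passes to Usha's issue by representation.
Manoj's line is the sole branch at this level, so the full 5/32 passes to Manoj's issue by representation.
The 5/32 is divided into 2 equal shares of 5/64 among Yamini, Omkar.
Yamini is living and takes 5/64.
Omkar predeceased; the 5/64 allotted to Omkar's branch passes to Omkar's issue by representation.
The 5/64 is divided into 4 equal shares of 5/256 among Sarita, Hemant, Vikram, Priya.
Sarita is living and takes 5/256.
Hemant is living and takes 5/256.
Vikram is living and takes 5/256.
Priya is living and takes 5/256.
Jayant is living and takes 5/32.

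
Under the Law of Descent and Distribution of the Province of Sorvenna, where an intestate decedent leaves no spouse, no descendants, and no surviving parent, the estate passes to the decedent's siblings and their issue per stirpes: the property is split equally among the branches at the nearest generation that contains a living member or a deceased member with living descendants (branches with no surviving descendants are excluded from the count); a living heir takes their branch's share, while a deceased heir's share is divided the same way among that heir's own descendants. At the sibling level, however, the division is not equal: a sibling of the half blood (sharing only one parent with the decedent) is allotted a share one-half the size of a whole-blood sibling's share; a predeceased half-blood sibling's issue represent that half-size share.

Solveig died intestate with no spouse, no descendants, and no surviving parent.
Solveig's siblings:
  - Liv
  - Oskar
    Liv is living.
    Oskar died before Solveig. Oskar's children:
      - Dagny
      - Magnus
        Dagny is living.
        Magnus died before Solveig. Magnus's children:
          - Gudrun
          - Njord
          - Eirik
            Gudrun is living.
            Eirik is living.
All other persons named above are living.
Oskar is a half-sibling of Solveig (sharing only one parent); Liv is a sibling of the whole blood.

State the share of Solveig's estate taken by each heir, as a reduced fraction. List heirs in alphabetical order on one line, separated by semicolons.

Dagny 1/6; Eirik 1/18; Gudrun 1/18; Liv 2/3; Njord 1/18

No spouse, descendants, or parent survives, so the estate passes to Solveig's siblings per stirpes.
Half-blood siblings count for one-half the weight of whole-blood siblings at the initial division.
Dividing 1 in proportion to weights (total weight 3/2): Liv (weight 1) → 2/3; Oskar (weight 1/2) → 1/3.
Liv is living and takes 2/3.
Oskar predeceased; the 1/3 allotted to Oskar's branch passes to Oskar's issue by representation.
The 1/3 is divided into 2 equal shares of 1/6 among Dagny, Magnus.
Dagny is living and takes 1/6.
Magnus predeceased; the 1/6 allotted to Magnus's branch passes to Magnus's issue by representation.
The 1/6 is divided into 3 equal shares of 1/18 among Gudrun, Njord, Eirik.
Gudrun is living and takes 1/18.
Njord is living and takes 1/18.
Eirik is living and takes 1/18.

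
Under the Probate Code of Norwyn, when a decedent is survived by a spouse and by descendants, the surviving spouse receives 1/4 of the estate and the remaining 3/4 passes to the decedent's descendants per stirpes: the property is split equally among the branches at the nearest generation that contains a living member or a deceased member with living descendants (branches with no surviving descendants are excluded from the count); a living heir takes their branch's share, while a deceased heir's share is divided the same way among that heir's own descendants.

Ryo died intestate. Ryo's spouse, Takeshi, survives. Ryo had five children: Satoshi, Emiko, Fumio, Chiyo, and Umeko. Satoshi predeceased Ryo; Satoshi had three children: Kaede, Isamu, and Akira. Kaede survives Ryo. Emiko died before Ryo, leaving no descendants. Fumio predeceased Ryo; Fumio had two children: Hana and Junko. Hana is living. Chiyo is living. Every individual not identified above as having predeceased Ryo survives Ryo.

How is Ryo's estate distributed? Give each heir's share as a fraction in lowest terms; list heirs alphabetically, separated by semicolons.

Takeshi, as surviving spouse, takes 1/4.
The remaining 3/4 passes to Ryo's descendants per stirpes.
Emiko left no surviving issue, so that branch lapses and is disregarded.
The 3/4 is divided into 4 equal shares of 3/16 among Satoshi, Fumio, Chiyo, Umeko.
Satoshi predeceased; the 3/16 allotted to Satoshi's branch passes to Satoshi's issue by representation.
The 3/16 is divided into 3 equal shares of 1/16 among Kaede, Isamu, Akira.
Kaede is living and takes 1/16.
Isamu is living and takes 1/16.
Akira is living and takes 1/16.
Fumio predeceased; the 3/16 allotted to Fumio's branch passes to Fumio's issue by representation.
The 3/16 is divided into 2 equal shares of 3/32 among Hana, Junko.
Hana is living and takes 3/32.
Junko is living and takes 3/32.
Chiyo is living and takes 3/16.
Umeko is living and takes 3/16.

Akira 1/16; Chiyo 3/16; Hana 3/32; Isamu 1/16; Junko 3/32; Kaede 1/16; Takeshi 1/4; Umeko 3/16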